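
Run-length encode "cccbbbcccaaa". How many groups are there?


Input: cccbbbcccaaa
Scanning for consecutive runs:
  Group 1: 'c' x 3 (positions 0-2)
  Group 2: 'b' x 3 (positions 3-5)
  Group 3: 'c' x 3 (positions 6-8)
  Group 4: 'a' x 3 (positions 9-11)
Total groups: 4

4


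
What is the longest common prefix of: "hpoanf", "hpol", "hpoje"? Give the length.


Words: hpoanf, hpol, hpoje
  Position 0: all 'h' => match
  Position 1: all 'p' => match
  Position 2: all 'o' => match
  Position 3: ('a', 'l', 'j') => mismatch, stop
LCP = "hpo" (length 3)

3


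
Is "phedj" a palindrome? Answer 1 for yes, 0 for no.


Input: phedj
Reversed: jdehp
  Compare pos 0 ('p') with pos 4 ('j'): MISMATCH
  Compare pos 1 ('h') with pos 3 ('d'): MISMATCH
Result: not a palindrome

0


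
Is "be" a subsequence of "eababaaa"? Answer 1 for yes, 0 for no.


Check if "be" is a subsequence of "eababaaa"
Greedy scan:
  Position 0 ('e'): no match needed
  Position 1 ('a'): no match needed
  Position 2 ('b'): matches sub[0] = 'b'
  Position 3 ('a'): no match needed
  Position 4 ('b'): no match needed
  Position 5 ('a'): no match needed
  Position 6 ('a'): no match needed
  Position 7 ('a'): no match needed
Only matched 1/2 characters => not a subsequence

0


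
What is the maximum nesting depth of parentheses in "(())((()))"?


Input: "(())((()))"
Tracking depth:
  Position 0 '(': depth becomes 1
  Position 1 '(': depth becomes 2
  Position 2 ')': depth becomes 1
  Position 3 ')': depth becomes 0
  Position 4 '(': depth becomes 1
  Position 5 '(': depth becomes 2
  Position 6 '(': depth becomes 3
  Position 7 ')': depth becomes 2
  Position 8 ')': depth becomes 1
  Position 9 ')': depth becomes 0
Maximum depth reached: 3

3


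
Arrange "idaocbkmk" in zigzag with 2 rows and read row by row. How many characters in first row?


Zigzag "idaocbkmk" into 2 rows:
Placing characters:
  'i' => row 0
  'd' => row 1
  'a' => row 0
  'o' => row 1
  'c' => row 0
  'b' => row 1
  'k' => row 0
  'm' => row 1
  'k' => row 0
Rows:
  Row 0: "iackk"
  Row 1: "dobm"
First row length: 5

5


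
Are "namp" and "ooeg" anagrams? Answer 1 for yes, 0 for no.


Strings: "namp", "ooeg"
Sorted first:  amnp
Sorted second: egoo
Differ at position 0: 'a' vs 'e' => not anagrams

0


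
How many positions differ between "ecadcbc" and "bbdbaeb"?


Comparing "ecadcbc" and "bbdbaeb" position by position:
  Position 0: 'e' vs 'b' => DIFFER
  Position 1: 'c' vs 'b' => DIFFER
  Position 2: 'a' vs 'd' => DIFFER
  Position 3: 'd' vs 'b' => DIFFER
  Position 4: 'c' vs 'a' => DIFFER
  Position 5: 'b' vs 'e' => DIFFER
  Position 6: 'c' vs 'b' => DIFFER
Positions that differ: 7

7


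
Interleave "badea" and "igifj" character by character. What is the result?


Interleaving "badea" and "igifj":
  Position 0: 'b' from first, 'i' from second => "bi"
  Position 1: 'a' from first, 'g' from second => "ag"
  Position 2: 'd' from first, 'i' from second => "di"
  Position 3: 'e' from first, 'f' from second => "ef"
  Position 4: 'a' from first, 'j' from second => "aj"
Result: biagdiefaj

biagdiefaj


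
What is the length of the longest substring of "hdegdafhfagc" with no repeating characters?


Input: "hdegdafhfagc"
Sliding window (track last position of each char):
  Position 0 ('h'): window [0,0] length 1 -- new best
  Position 1 ('d'): window [0,1] length 2 -- new best
  Position 2 ('e'): window [0,2] length 3 -- new best
  Position 3 ('g'): window [0,3] length 4 -- new best
  Position 4 ('d'): repeat (last at 1), move window start to 2
  Position 4 ('d'): window [2,4] length 3
  Position 5 ('a'): window [2,5] length 4
  Position 6 ('f'): window [2,6] length 5 -- new best
  Position 7 ('h'): window [2,7] length 6 -- new best
  Position 8 ('f'): repeat (last at 6), move window start to 7
  Position 8 ('f'): window [7,8] length 2
  Position 9 ('a'): window [7,9] length 3
  Position 10 ('g'): window [7,10] length 4
  Position 11 ('c'): window [7,11] length 5
Longest substring with no repeats: "egdafh" with length 6

6


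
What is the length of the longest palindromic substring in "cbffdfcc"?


Input: "cbffdfcc"
Checking substrings for palindromes:
  [3:6] "fdf" (len 3) => palindrome
  [2:4] "ff" (len 2) => palindrome
  [6:8] "cc" (len 2) => palindrome
Longest palindromic substring: "fdf" with length 3

3


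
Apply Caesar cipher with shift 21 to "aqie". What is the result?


Caesar cipher: shift "aqie" by 21
  'a' (pos 0) + 21 = pos 21 = 'v'
  'q' (pos 16) + 21 = pos 11 = 'l'
  'i' (pos 8) + 21 = pos 3 = 'd'
  'e' (pos 4) + 21 = pos 25 = 'z'
Result: vldz

vldz


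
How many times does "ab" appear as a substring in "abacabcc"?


Searching for "ab" in "abacabcc"
Scanning each position:
  Position 0: "ab" => MATCH
  Position 1: "ba" => no
  Position 2: "ac" => no
  Position 3: "ca" => no
  Position 4: "ab" => MATCH
  Position 5: "bc" => no
  Position 6: "cc" => no
Total occurrences: 2

2


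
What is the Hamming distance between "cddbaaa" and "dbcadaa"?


Comparing "cddbaaa" and "dbcadaa" position by position:
  Position 0: 'c' vs 'd' => differ
  Position 1: 'd' vs 'b' => differ
  Position 2: 'd' vs 'c' => differ
  Position 3: 'b' vs 'a' => differ
  Position 4: 'a' vs 'd' => differ
  Position 5: 'a' vs 'a' => same
  Position 6: 'a' vs 'a' => same
Total differences (Hamming distance): 5

5


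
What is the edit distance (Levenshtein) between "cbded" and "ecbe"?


Computing edit distance: "cbded" -> "ecbe"
DP table:
           e    c    b    e
      0    1    2    3    4
  c   1    1    1    2    3
  b   2    2    2    1    2
  d   3    3    3    2    2
  e   4    3    4    3    2
  d   5    4    4    4    3
Edit distance = dp[5][4] = 3

3


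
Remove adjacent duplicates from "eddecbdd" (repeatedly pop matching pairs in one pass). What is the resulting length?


Input: eddecbdd
Stack-based adjacent duplicate removal:
  Read 'e': push. Stack: e
  Read 'd': push. Stack: ed
  Read 'd': matches stack top 'd' => pop. Stack: e
  Read 'e': matches stack top 'e' => pop. Stack: (empty)
  Read 'c': push. Stack: c
  Read 'b': push. Stack: cb
  Read 'd': push. Stack: cbd
  Read 'd': matches stack top 'd' => pop. Stack: cb
Final stack: "cb" (length 2)

2


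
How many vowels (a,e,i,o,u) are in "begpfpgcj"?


Input: begpfpgcj
Checking each character:
  'b' at position 0: consonant
  'e' at position 1: vowel (running total: 1)
  'g' at position 2: consonant
  'p' at position 3: consonant
  'f' at position 4: consonant
  'p' at position 5: consonant
  'g' at position 6: consonant
  'c' at position 7: consonant
  'j' at position 8: consonant
Total vowels: 1

1


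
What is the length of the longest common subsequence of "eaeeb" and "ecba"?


LCS of "eaeeb" and "ecba"
DP table:
           e    c    b    a
      0    0    0    0    0
  e   0    1    1    1    1
  a   0    1    1    1    2
  e   0    1    1    1    2
  e   0    1    1    1    2
  b   0    1    1    2    2
LCS length = dp[5][4] = 2

2


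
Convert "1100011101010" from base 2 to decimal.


Input: "1100011101010" in base 2
Positional expansion:
  Digit '1' (value 1) x 2^12 = 4096
  Digit '1' (value 1) x 2^11 = 2048
  Digit '0' (value 0) x 2^10 = 0
  Digit '0' (value 0) x 2^9 = 0
  Digit '0' (value 0) x 2^8 = 0
  Digit '1' (value 1) x 2^7 = 128
  Digit '1' (value 1) x 2^6 = 64
  Digit '1' (value 1) x 2^5 = 32
  Digit '0' (value 0) x 2^4 = 0
  Digit '1' (value 1) x 2^3 = 8
  Digit '0' (value 0) x 2^2 = 0
  Digit '1' (value 1) x 2^1 = 2
  Digit '0' (value 0) x 2^0 = 0
Sum = 6378

6378


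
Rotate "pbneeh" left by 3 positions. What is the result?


Input: "pbneeh", rotate left by 3
First 3 characters: "pbn"
Remaining characters: "eeh"
Concatenate remaining + first: "eeh" + "pbn" = "eehpbn"

eehpbn


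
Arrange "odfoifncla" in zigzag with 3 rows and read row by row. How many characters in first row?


Zigzag "odfoifncla" into 3 rows:
Placing characters:
  'o' => row 0
  'd' => row 1
  'f' => row 2
  'o' => row 1
  'i' => row 0
  'f' => row 1
  'n' => row 2
  'c' => row 1
  'l' => row 0
  'a' => row 1
Rows:
  Row 0: "oil"
  Row 1: "dofca"
  Row 2: "fn"
First row length: 3

3


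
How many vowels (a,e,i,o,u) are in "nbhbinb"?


Input: nbhbinb
Checking each character:
  'n' at position 0: consonant
  'b' at position 1: consonant
  'h' at position 2: consonant
  'b' at position 3: consonant
  'i' at position 4: vowel (running total: 1)
  'n' at position 5: consonant
  'b' at position 6: consonant
Total vowels: 1

1


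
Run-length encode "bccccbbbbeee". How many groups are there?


Input: bccccbbbbeee
Scanning for consecutive runs:
  Group 1: 'b' x 1 (positions 0-0)
  Group 2: 'c' x 4 (positions 1-4)
  Group 3: 'b' x 4 (positions 5-8)
  Group 4: 'e' x 3 (positions 9-11)
Total groups: 4

4


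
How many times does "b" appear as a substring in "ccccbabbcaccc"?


Searching for "b" in "ccccbabbcaccc"
Scanning each position:
  Position 0: "c" => no
  Position 1: "c" => no
  Position 2: "c" => no
  Position 3: "c" => no
  Position 4: "b" => MATCH
  Position 5: "a" => no
  Position 6: "b" => MATCH
  Position 7: "b" => MATCH
  Position 8: "c" => no
  Position 9: "a" => no
  Position 10: "c" => no
  Position 11: "c" => no
  Position 12: "c" => no
Total occurrences: 3

3


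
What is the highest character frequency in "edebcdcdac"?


Input: edebcdcdac
Character counts:
  'a': 1
  'b': 1
  'c': 3
  'd': 3
  'e': 2
Maximum frequency: 3

3


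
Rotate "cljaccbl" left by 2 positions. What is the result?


Input: "cljaccbl", rotate left by 2
First 2 characters: "cl"
Remaining characters: "jaccbl"
Concatenate remaining + first: "jaccbl" + "cl" = "jaccblcl"

jaccblcl


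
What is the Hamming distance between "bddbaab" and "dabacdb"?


Comparing "bddbaab" and "dabacdb" position by position:
  Position 0: 'b' vs 'd' => differ
  Position 1: 'd' vs 'a' => differ
  Position 2: 'd' vs 'b' => differ
  Position 3: 'b' vs 'a' => differ
  Position 4: 'a' vs 'c' => differ
  Position 5: 'a' vs 'd' => differ
  Position 6: 'b' vs 'b' => same
Total differences (Hamming distance): 6

6


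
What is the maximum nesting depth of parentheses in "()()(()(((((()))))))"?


Input: "()()(()(((((()))))))"
Tracking depth:
  Position 0 '(': depth becomes 1
  Position 1 ')': depth becomes 0
  Position 2 '(': depth becomes 1
  Position 3 ')': depth becomes 0
  Position 4 '(': depth becomes 1
  Position 5 '(': depth becomes 2
  Position 6 ')': depth becomes 1
  Position 7 '(': depth becomes 2
  Position 8 '(': depth becomes 3
  Position 9 '(': depth becomes 4
  Position 10 '(': depth becomes 5
  Position 11 '(': depth becomes 6
  Position 12 '(': depth becomes 7
  Position 13 ')': depth becomes 6
  Position 14 ')': depth becomes 5
  Position 15 ')': depth becomes 4
  Position 16 ')': depth becomes 3
  Position 17 ')': depth becomes 2
  Position 18 ')': depth becomes 1
  Position 19 ')': depth becomes 0
Maximum depth reached: 7

7


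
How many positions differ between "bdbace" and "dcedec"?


Comparing "bdbace" and "dcedec" position by position:
  Position 0: 'b' vs 'd' => DIFFER
  Position 1: 'd' vs 'c' => DIFFER
  Position 2: 'b' vs 'e' => DIFFER
  Position 3: 'a' vs 'd' => DIFFER
  Position 4: 'c' vs 'e' => DIFFER
  Position 5: 'e' vs 'c' => DIFFER
Positions that differ: 6

6


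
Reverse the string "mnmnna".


Input: mnmnna
Reading characters right to left:
  Position 5: 'a'
  Position 4: 'n'
  Position 3: 'n'
  Position 2: 'm'
  Position 1: 'n'
  Position 0: 'm'
Reversed: annmnm

annmnm


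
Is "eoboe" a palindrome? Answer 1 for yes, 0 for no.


Input: eoboe
Reversed: eoboe
  Compare pos 0 ('e') with pos 4 ('e'): match
  Compare pos 1 ('o') with pos 3 ('o'): match
Result: palindrome

1


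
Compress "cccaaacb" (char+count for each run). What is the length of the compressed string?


Input: cccaaacb
Runs:
  'c' x 3 => "c3"
  'a' x 3 => "a3"
  'c' x 1 => "c1"
  'b' x 1 => "b1"
Compressed: "c3a3c1b1"
Compressed length: 8

8


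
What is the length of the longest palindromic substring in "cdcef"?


Input: "cdcef"
Checking substrings for palindromes:
  [0:3] "cdc" (len 3) => palindrome
Longest palindromic substring: "cdc" with length 3

3


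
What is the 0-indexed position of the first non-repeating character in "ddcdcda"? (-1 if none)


Input: ddcdcda
Character frequencies:
  'a': 1
  'c': 2
  'd': 4
Scanning left to right for freq == 1:
  Position 0 ('d'): freq=4, skip
  Position 1 ('d'): freq=4, skip
  Position 2 ('c'): freq=2, skip
  Position 3 ('d'): freq=4, skip
  Position 4 ('c'): freq=2, skip
  Position 5 ('d'): freq=4, skip
  Position 6 ('a'): unique! => answer = 6

6


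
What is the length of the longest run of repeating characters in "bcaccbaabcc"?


Input: "bcaccbaabcc"
Scanning for longest run:
  Position 1 ('c'): new char, reset run to 1
  Position 2 ('a'): new char, reset run to 1
  Position 3 ('c'): new char, reset run to 1
  Position 4 ('c'): continues run of 'c', length=2
  Position 5 ('b'): new char, reset run to 1
  Position 6 ('a'): new char, reset run to 1
  Position 7 ('a'): continues run of 'a', length=2
  Position 8 ('b'): new char, reset run to 1
  Position 9 ('c'): new char, reset run to 1
  Position 10 ('c'): continues run of 'c', length=2
Longest run: 'c' with length 2

2


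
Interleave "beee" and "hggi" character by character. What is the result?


Interleaving "beee" and "hggi":
  Position 0: 'b' from first, 'h' from second => "bh"
  Position 1: 'e' from first, 'g' from second => "eg"
  Position 2: 'e' from first, 'g' from second => "eg"
  Position 3: 'e' from first, 'i' from second => "ei"
Result: bhegegei

bhegegei


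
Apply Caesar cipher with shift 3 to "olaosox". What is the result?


Caesar cipher: shift "olaosox" by 3
  'o' (pos 14) + 3 = pos 17 = 'r'
  'l' (pos 11) + 3 = pos 14 = 'o'
  'a' (pos 0) + 3 = pos 3 = 'd'
  'o' (pos 14) + 3 = pos 17 = 'r'
  's' (pos 18) + 3 = pos 21 = 'v'
  'o' (pos 14) + 3 = pos 17 = 'r'
  'x' (pos 23) + 3 = pos 0 = 'a'
Result: rodrvra

rodrvra


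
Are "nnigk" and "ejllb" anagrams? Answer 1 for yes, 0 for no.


Strings: "nnigk", "ejllb"
Sorted first:  giknn
Sorted second: bejll
Differ at position 0: 'g' vs 'b' => not anagrams

0


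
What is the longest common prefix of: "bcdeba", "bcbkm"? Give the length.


Words: bcdeba, bcbkm
  Position 0: all 'b' => match
  Position 1: all 'c' => match
  Position 2: ('d', 'b') => mismatch, stop
LCP = "bc" (length 2)

2


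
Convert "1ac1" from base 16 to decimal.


Input: "1ac1" in base 16
Positional expansion:
  Digit '1' (value 1) x 16^3 = 4096
  Digit 'a' (value 10) x 16^2 = 2560
  Digit 'c' (value 12) x 16^1 = 192
  Digit '1' (value 1) x 16^0 = 1
Sum = 6849

6849


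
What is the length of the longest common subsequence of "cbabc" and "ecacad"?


LCS of "cbabc" and "ecacad"
DP table:
           e    c    a    c    a    d
      0    0    0    0    0    0    0
  c   0    0    1    1    1    1    1
  b   0    0    1    1    1    1    1
  a   0    0    1    2    2    2    2
  b   0    0    1    2    2    2    2
  c   0    0    1    2    3    3    3
LCS length = dp[5][6] = 3

3


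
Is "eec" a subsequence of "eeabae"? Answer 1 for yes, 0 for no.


Check if "eec" is a subsequence of "eeabae"
Greedy scan:
  Position 0 ('e'): matches sub[0] = 'e'
  Position 1 ('e'): matches sub[1] = 'e'
  Position 2 ('a'): no match needed
  Position 3 ('b'): no match needed
  Position 4 ('a'): no match needed
  Position 5 ('e'): no match needed
Only matched 2/3 characters => not a subsequence

0


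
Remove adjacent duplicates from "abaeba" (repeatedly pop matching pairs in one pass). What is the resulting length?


Input: abaeba
Stack-based adjacent duplicate removal:
  Read 'a': push. Stack: a
  Read 'b': push. Stack: ab
  Read 'a': push. Stack: aba
  Read 'e': push. Stack: abae
  Read 'b': push. Stack: abaeb
  Read 'a': push. Stack: abaeba
Final stack: "abaeba" (length 6)

6


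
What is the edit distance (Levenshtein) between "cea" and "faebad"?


Computing edit distance: "cea" -> "faebad"
DP table:
           f    a    e    b    a    d
      0    1    2    3    4    5    6
  c   1    1    2    3    4    5    6
  e   2    2    2    2    3    4    5
  a   3    3    2    3    3    3    4
Edit distance = dp[3][6] = 4

4


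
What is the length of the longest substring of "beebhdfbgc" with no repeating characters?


Input: "beebhdfbgc"
Sliding window (track last position of each char):
  Position 0 ('b'): window [0,0] length 1 -- new best
  Position 1 ('e'): window [0,1] length 2 -- new best
  Position 2 ('e'): repeat (last at 1), move window start to 2
  Position 2 ('e'): window [2,2] length 1
  Position 3 ('b'): window [2,3] length 2
  Position 4 ('h'): window [2,4] length 3 -- new best
  Position 5 ('d'): window [2,5] length 4 -- new best
  Position 6 ('f'): window [2,6] length 5 -- new best
  Position 7 ('b'): repeat (last at 3), move window start to 4
  Position 7 ('b'): window [4,7] length 4
  Position 8 ('g'): window [4,8] length 5
  Position 9 ('c'): window [4,9] length 6 -- new best
Longest substring with no repeats: "hdfbgc" with length 6

6


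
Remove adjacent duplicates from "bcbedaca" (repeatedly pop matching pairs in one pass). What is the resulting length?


Input: bcbedaca
Stack-based adjacent duplicate removal:
  Read 'b': push. Stack: b
  Read 'c': push. Stack: bc
  Read 'b': push. Stack: bcb
  Read 'e': push. Stack: bcbe
  Read 'd': push. Stack: bcbed
  Read 'a': push. Stack: bcbeda
  Read 'c': push. Stack: bcbedac
  Read 'a': push. Stack: bcbedaca
Final stack: "bcbedaca" (length 8)

8


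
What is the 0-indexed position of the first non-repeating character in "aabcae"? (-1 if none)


Input: aabcae
Character frequencies:
  'a': 3
  'b': 1
  'c': 1
  'e': 1
Scanning left to right for freq == 1:
  Position 0 ('a'): freq=3, skip
  Position 1 ('a'): freq=3, skip
  Position 2 ('b'): unique! => answer = 2

2


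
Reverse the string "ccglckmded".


Input: ccglckmded
Reading characters right to left:
  Position 9: 'd'
  Position 8: 'e'
  Position 7: 'd'
  Position 6: 'm'
  Position 5: 'k'
  Position 4: 'c'
  Position 3: 'l'
  Position 2: 'g'
  Position 1: 'c'
  Position 0: 'c'
Reversed: dedmkclgcc

dedmkclgcc


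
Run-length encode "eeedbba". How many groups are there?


Input: eeedbba
Scanning for consecutive runs:
  Group 1: 'e' x 3 (positions 0-2)
  Group 2: 'd' x 1 (positions 3-3)
  Group 3: 'b' x 2 (positions 4-5)
  Group 4: 'a' x 1 (positions 6-6)
Total groups: 4

4


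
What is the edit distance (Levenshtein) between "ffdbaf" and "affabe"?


Computing edit distance: "ffdbaf" -> "affabe"
DP table:
           a    f    f    a    b    e
      0    1    2    3    4    5    6
  f   1    1    1    2    3    4    5
  f   2    2    1    1    2    3    4
  d   3    3    2    2    2    3    4
  b   4    4    3    3    3    2    3
  a   5    4    4    4    3    3    3
  f   6    5    4    4    4    4    4
Edit distance = dp[6][6] = 4

4


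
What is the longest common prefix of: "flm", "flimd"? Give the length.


Words: flm, flimd
  Position 0: all 'f' => match
  Position 1: all 'l' => match
  Position 2: ('m', 'i') => mismatch, stop
LCP = "fl" (length 2)

2


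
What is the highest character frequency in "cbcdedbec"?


Input: cbcdedbec
Character counts:
  'b': 2
  'c': 3
  'd': 2
  'e': 2
Maximum frequency: 3

3


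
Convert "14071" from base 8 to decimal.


Input: "14071" in base 8
Positional expansion:
  Digit '1' (value 1) x 8^4 = 4096
  Digit '4' (value 4) x 8^3 = 2048
  Digit '0' (value 0) x 8^2 = 0
  Digit '7' (value 7) x 8^1 = 56
  Digit '1' (value 1) x 8^0 = 1
Sum = 6201

6201


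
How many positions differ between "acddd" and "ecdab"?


Comparing "acddd" and "ecdab" position by position:
  Position 0: 'a' vs 'e' => DIFFER
  Position 1: 'c' vs 'c' => same
  Position 2: 'd' vs 'd' => same
  Position 3: 'd' vs 'a' => DIFFER
  Position 4: 'd' vs 'b' => DIFFER
Positions that differ: 3

3


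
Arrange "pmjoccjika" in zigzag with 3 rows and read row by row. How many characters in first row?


Zigzag "pmjoccjika" into 3 rows:
Placing characters:
  'p' => row 0
  'm' => row 1
  'j' => row 2
  'o' => row 1
  'c' => row 0
  'c' => row 1
  'j' => row 2
  'i' => row 1
  'k' => row 0
  'a' => row 1
Rows:
  Row 0: "pck"
  Row 1: "mocia"
  Row 2: "jj"
First row length: 3

3


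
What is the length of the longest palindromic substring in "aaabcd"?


Input: "aaabcd"
Checking substrings for palindromes:
  [0:3] "aaa" (len 3) => palindrome
  [0:2] "aa" (len 2) => palindrome
  [1:3] "aa" (len 2) => palindrome
Longest palindromic substring: "aaa" with length 3

3


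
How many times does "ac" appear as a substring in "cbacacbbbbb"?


Searching for "ac" in "cbacacbbbbb"
Scanning each position:
  Position 0: "cb" => no
  Position 1: "ba" => no
  Position 2: "ac" => MATCH
  Position 3: "ca" => no
  Position 4: "ac" => MATCH
  Position 5: "cb" => no
  Position 6: "bb" => no
  Position 7: "bb" => no
  Position 8: "bb" => no
  Position 9: "bb" => no
Total occurrences: 2

2


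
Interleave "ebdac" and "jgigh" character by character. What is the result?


Interleaving "ebdac" and "jgigh":
  Position 0: 'e' from first, 'j' from second => "ej"
  Position 1: 'b' from first, 'g' from second => "bg"
  Position 2: 'd' from first, 'i' from second => "di"
  Position 3: 'a' from first, 'g' from second => "ag"
  Position 4: 'c' from first, 'h' from second => "ch"
Result: ejbgdiagch

ejbgdiagch


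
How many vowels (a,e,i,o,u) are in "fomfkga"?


Input: fomfkga
Checking each character:
  'f' at position 0: consonant
  'o' at position 1: vowel (running total: 1)
  'm' at position 2: consonant
  'f' at position 3: consonant
  'k' at position 4: consonant
  'g' at position 5: consonant
  'a' at position 6: vowel (running total: 2)
Total vowels: 2

2


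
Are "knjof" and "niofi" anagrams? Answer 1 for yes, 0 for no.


Strings: "knjof", "niofi"
Sorted first:  fjkno
Sorted second: fiino
Differ at position 1: 'j' vs 'i' => not anagrams

0


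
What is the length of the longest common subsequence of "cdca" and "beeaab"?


LCS of "cdca" and "beeaab"
DP table:
           b    e    e    a    a    b
      0    0    0    0    0    0    0
  c   0    0    0    0    0    0    0
  d   0    0    0    0    0    0    0
  c   0    0    0    0    0    0    0
  a   0    0    0    0    1    1    1
LCS length = dp[4][6] = 1

1


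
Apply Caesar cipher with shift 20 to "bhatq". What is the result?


Caesar cipher: shift "bhatq" by 20
  'b' (pos 1) + 20 = pos 21 = 'v'
  'h' (pos 7) + 20 = pos 1 = 'b'
  'a' (pos 0) + 20 = pos 20 = 'u'
  't' (pos 19) + 20 = pos 13 = 'n'
  'q' (pos 16) + 20 = pos 10 = 'k'
Result: vbunk

vbunk


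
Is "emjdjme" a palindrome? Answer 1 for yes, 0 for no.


Input: emjdjme
Reversed: emjdjme
  Compare pos 0 ('e') with pos 6 ('e'): match
  Compare pos 1 ('m') with pos 5 ('m'): match
  Compare pos 2 ('j') with pos 4 ('j'): match
Result: palindrome

1


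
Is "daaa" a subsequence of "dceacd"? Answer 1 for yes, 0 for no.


Check if "daaa" is a subsequence of "dceacd"
Greedy scan:
  Position 0 ('d'): matches sub[0] = 'd'
  Position 1 ('c'): no match needed
  Position 2 ('e'): no match needed
  Position 3 ('a'): matches sub[1] = 'a'
  Position 4 ('c'): no match needed
  Position 5 ('d'): no match needed
Only matched 2/4 characters => not a subsequence

0


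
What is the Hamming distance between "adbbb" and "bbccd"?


Comparing "adbbb" and "bbccd" position by position:
  Position 0: 'a' vs 'b' => differ
  Position 1: 'd' vs 'b' => differ
  Position 2: 'b' vs 'c' => differ
  Position 3: 'b' vs 'c' => differ
  Position 4: 'b' vs 'd' => differ
Total differences (Hamming distance): 5

5


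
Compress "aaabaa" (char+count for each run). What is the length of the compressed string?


Input: aaabaa
Runs:
  'a' x 3 => "a3"
  'b' x 1 => "b1"
  'a' x 2 => "a2"
Compressed: "a3b1a2"
Compressed length: 6

6


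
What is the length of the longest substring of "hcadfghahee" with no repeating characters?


Input: "hcadfghahee"
Sliding window (track last position of each char):
  Position 0 ('h'): window [0,0] length 1 -- new best
  Position 1 ('c'): window [0,1] length 2 -- new best
  Position 2 ('a'): window [0,2] length 3 -- new best
  Position 3 ('d'): window [0,3] length 4 -- new best
  Position 4 ('f'): window [0,4] length 5 -- new best
  Position 5 ('g'): window [0,5] length 6 -- new best
  Position 6 ('h'): repeat (last at 0), move window start to 1
  Position 6 ('h'): window [1,6] length 6
  Position 7 ('a'): repeat (last at 2), move window start to 3
  Position 7 ('a'): window [3,7] length 5
  Position 8 ('h'): repeat (last at 6), move window start to 7
  Position 8 ('h'): window [7,8] length 2
  Position 9 ('e'): window [7,9] length 3
  Position 10 ('e'): repeat (last at 9), move window start to 10
  Position 10 ('e'): window [10,10] length 1
Longest substring with no repeats: "hcadfg" with length 6

6


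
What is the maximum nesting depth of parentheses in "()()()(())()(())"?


Input: "()()()(())()(())"
Tracking depth:
  Position 0 '(': depth becomes 1
  Position 1 ')': depth becomes 0
  Position 2 '(': depth becomes 1
  Position 3 ')': depth becomes 0
  Position 4 '(': depth becomes 1
  Position 5 ')': depth becomes 0
  Position 6 '(': depth becomes 1
  Position 7 '(': depth becomes 2
  Position 8 ')': depth becomes 1
  Position 9 ')': depth becomes 0
  Position 10 '(': depth becomes 1
  Position 11 ')': depth becomes 0
  Position 12 '(': depth becomes 1
  Position 13 '(': depth becomes 2
  Position 14 ')': depth becomes 1
  Position 15 ')': depth becomes 0
Maximum depth reached: 2

2


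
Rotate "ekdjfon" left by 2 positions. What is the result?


Input: "ekdjfon", rotate left by 2
First 2 characters: "ek"
Remaining characters: "djfon"
Concatenate remaining + first: "djfon" + "ek" = "djfonek"

djfonek


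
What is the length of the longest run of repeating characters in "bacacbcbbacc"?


Input: "bacacbcbbacc"
Scanning for longest run:
  Position 1 ('a'): new char, reset run to 1
  Position 2 ('c'): new char, reset run to 1
  Position 3 ('a'): new char, reset run to 1
  Position 4 ('c'): new char, reset run to 1
  Position 5 ('b'): new char, reset run to 1
  Position 6 ('c'): new char, reset run to 1
  Position 7 ('b'): new char, reset run to 1
  Position 8 ('b'): continues run of 'b', length=2
  Position 9 ('a'): new char, reset run to 1
  Position 10 ('c'): new char, reset run to 1
  Position 11 ('c'): continues run of 'c', length=2
Longest run: 'b' with length 2

2


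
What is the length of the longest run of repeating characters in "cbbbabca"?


Input: "cbbbabca"
Scanning for longest run:
  Position 1 ('b'): new char, reset run to 1
  Position 2 ('b'): continues run of 'b', length=2
  Position 3 ('b'): continues run of 'b', length=3
  Position 4 ('a'): new char, reset run to 1
  Position 5 ('b'): new char, reset run to 1
  Position 6 ('c'): new char, reset run to 1
  Position 7 ('a'): new char, reset run to 1
Longest run: 'b' with length 3

3


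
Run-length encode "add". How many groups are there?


Input: add
Scanning for consecutive runs:
  Group 1: 'a' x 1 (positions 0-0)
  Group 2: 'd' x 2 (positions 1-2)
Total groups: 2

2


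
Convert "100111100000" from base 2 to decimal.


Input: "100111100000" in base 2
Positional expansion:
  Digit '1' (value 1) x 2^11 = 2048
  Digit '0' (value 0) x 2^10 = 0
  Digit '0' (value 0) x 2^9 = 0
  Digit '1' (value 1) x 2^8 = 256
  Digit '1' (value 1) x 2^7 = 128
  Digit '1' (value 1) x 2^6 = 64
  Digit '1' (value 1) x 2^5 = 32
  Digit '0' (value 0) x 2^4 = 0
  Digit '0' (value 0) x 2^3 = 0
  Digit '0' (value 0) x 2^2 = 0
  Digit '0' (value 0) x 2^1 = 0
  Digit '0' (value 0) x 2^0 = 0
Sum = 2528

2528


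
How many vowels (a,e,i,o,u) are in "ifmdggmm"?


Input: ifmdggmm
Checking each character:
  'i' at position 0: vowel (running total: 1)
  'f' at position 1: consonant
  'm' at position 2: consonant
  'd' at position 3: consonant
  'g' at position 4: consonant
  'g' at position 5: consonant
  'm' at position 6: consonant
  'm' at position 7: consonant
Total vowels: 1

1


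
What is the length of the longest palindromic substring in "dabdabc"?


Input: "dabdabc"
Checking substrings for palindromes:
  No multi-char palindromic substrings found
Longest palindromic substring: "d" with length 1

1


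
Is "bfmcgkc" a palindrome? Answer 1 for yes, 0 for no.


Input: bfmcgkc
Reversed: ckgcmfb
  Compare pos 0 ('b') with pos 6 ('c'): MISMATCH
  Compare pos 1 ('f') with pos 5 ('k'): MISMATCH
  Compare pos 2 ('m') with pos 4 ('g'): MISMATCH
Result: not a palindrome

0


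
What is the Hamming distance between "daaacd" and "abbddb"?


Comparing "daaacd" and "abbddb" position by position:
  Position 0: 'd' vs 'a' => differ
  Position 1: 'a' vs 'b' => differ
  Position 2: 'a' vs 'b' => differ
  Position 3: 'a' vs 'd' => differ
  Position 4: 'c' vs 'd' => differ
  Position 5: 'd' vs 'b' => differ
Total differences (Hamming distance): 6

6


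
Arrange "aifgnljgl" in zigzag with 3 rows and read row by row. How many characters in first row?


Zigzag "aifgnljgl" into 3 rows:
Placing characters:
  'a' => row 0
  'i' => row 1
  'f' => row 2
  'g' => row 1
  'n' => row 0
  'l' => row 1
  'j' => row 2
  'g' => row 1
  'l' => row 0
Rows:
  Row 0: "anl"
  Row 1: "iglg"
  Row 2: "fj"
First row length: 3

3


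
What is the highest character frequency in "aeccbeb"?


Input: aeccbeb
Character counts:
  'a': 1
  'b': 2
  'c': 2
  'e': 2
Maximum frequency: 2

2


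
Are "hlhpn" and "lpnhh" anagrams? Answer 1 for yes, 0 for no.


Strings: "hlhpn", "lpnhh"
Sorted first:  hhlnp
Sorted second: hhlnp
Sorted forms match => anagrams

1


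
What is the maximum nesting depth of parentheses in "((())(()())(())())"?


Input: "((())(()())(())())"
Tracking depth:
  Position 0 '(': depth becomes 1
  Position 1 '(': depth becomes 2
  Position 2 '(': depth becomes 3
  Position 3 ')': depth becomes 2
  Position 4 ')': depth becomes 1
  Position 5 '(': depth becomes 2
  Position 6 '(': depth becomes 3
  Position 7 ')': depth becomes 2
  Position 8 '(': depth becomes 3
  Position 9 ')': depth becomes 2
  Position 10 ')': depth becomes 1
  Position 11 '(': depth becomes 2
  Position 12 '(': depth becomes 3
  Position 13 ')': depth becomes 2
  Position 14 ')': depth becomes 1
  Position 15 '(': depth becomes 2
  Position 16 ')': depth becomes 1
  Position 17 ')': depth becomes 0
Maximum depth reached: 3

3


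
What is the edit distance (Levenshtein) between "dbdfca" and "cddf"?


Computing edit distance: "dbdfca" -> "cddf"
DP table:
           c    d    d    f
      0    1    2    3    4
  d   1    1    1    2    3
  b   2    2    2    2    3
  d   3    3    2    2    3
  f   4    4    3    3    2
  c   5    4    4    4    3
  a   6    5    5    5    4
Edit distance = dp[6][4] = 4

4


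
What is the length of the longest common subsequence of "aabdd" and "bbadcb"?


LCS of "aabdd" and "bbadcb"
DP table:
           b    b    a    d    c    b
      0    0    0    0    0    0    0
  a   0    0    0    1    1    1    1
  a   0    0    0    1    1    1    1
  b   0    1    1    1    1    1    2
  d   0    1    1    1    2    2    2
  d   0    1    1    1    2    2    2
LCS length = dp[5][6] = 2

2


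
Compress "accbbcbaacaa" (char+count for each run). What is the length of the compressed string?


Input: accbbcbaacaa
Runs:
  'a' x 1 => "a1"
  'c' x 2 => "c2"
  'b' x 2 => "b2"
  'c' x 1 => "c1"
  'b' x 1 => "b1"
  'a' x 2 => "a2"
  'c' x 1 => "c1"
  'a' x 2 => "a2"
Compressed: "a1c2b2c1b1a2c1a2"
Compressed length: 16

16


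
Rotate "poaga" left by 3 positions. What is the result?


Input: "poaga", rotate left by 3
First 3 characters: "poa"
Remaining characters: "ga"
Concatenate remaining + first: "ga" + "poa" = "gapoa"

gapoa


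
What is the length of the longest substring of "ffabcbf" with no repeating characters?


Input: "ffabcbf"
Sliding window (track last position of each char):
  Position 0 ('f'): window [0,0] length 1 -- new best
  Position 1 ('f'): repeat (last at 0), move window start to 1
  Position 1 ('f'): window [1,1] length 1
  Position 2 ('a'): window [1,2] length 2 -- new best
  Position 3 ('b'): window [1,3] length 3 -- new best
  Position 4 ('c'): window [1,4] length 4 -- new best
  Position 5 ('b'): repeat (last at 3), move window start to 4
  Position 5 ('b'): window [4,5] length 2
  Position 6 ('f'): window [4,6] length 3
Longest substring with no repeats: "fabc" with length 4

4


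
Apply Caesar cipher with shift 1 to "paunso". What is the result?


Caesar cipher: shift "paunso" by 1
  'p' (pos 15) + 1 = pos 16 = 'q'
  'a' (pos 0) + 1 = pos 1 = 'b'
  'u' (pos 20) + 1 = pos 21 = 'v'
  'n' (pos 13) + 1 = pos 14 = 'o'
  's' (pos 18) + 1 = pos 19 = 't'
  'o' (pos 14) + 1 = pos 15 = 'p'
Result: qbvotp

qbvotp


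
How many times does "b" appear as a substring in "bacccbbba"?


Searching for "b" in "bacccbbba"
Scanning each position:
  Position 0: "b" => MATCH
  Position 1: "a" => no
  Position 2: "c" => no
  Position 3: "c" => no
  Position 4: "c" => no
  Position 5: "b" => MATCH
  Position 6: "b" => MATCH
  Position 7: "b" => MATCH
  Position 8: "a" => no
Total occurrences: 4

4


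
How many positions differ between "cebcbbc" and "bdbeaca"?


Comparing "cebcbbc" and "bdbeaca" position by position:
  Position 0: 'c' vs 'b' => DIFFER
  Position 1: 'e' vs 'd' => DIFFER
  Position 2: 'b' vs 'b' => same
  Position 3: 'c' vs 'e' => DIFFER
  Position 4: 'b' vs 'a' => DIFFER
  Position 5: 'b' vs 'c' => DIFFER
  Position 6: 'c' vs 'a' => DIFFER
Positions that differ: 6

6


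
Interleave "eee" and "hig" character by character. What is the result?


Interleaving "eee" and "hig":
  Position 0: 'e' from first, 'h' from second => "eh"
  Position 1: 'e' from first, 'i' from second => "ei"
  Position 2: 'e' from first, 'g' from second => "eg"
Result: eheieg

eheieg


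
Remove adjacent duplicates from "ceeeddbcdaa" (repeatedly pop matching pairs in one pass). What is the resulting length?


Input: ceeeddbcdaa
Stack-based adjacent duplicate removal:
  Read 'c': push. Stack: c
  Read 'e': push. Stack: ce
  Read 'e': matches stack top 'e' => pop. Stack: c
  Read 'e': push. Stack: ce
  Read 'd': push. Stack: ced
  Read 'd': matches stack top 'd' => pop. Stack: ce
  Read 'b': push. Stack: ceb
  Read 'c': push. Stack: cebc
  Read 'd': push. Stack: cebcd
  Read 'a': push. Stack: cebcda
  Read 'a': matches stack top 'a' => pop. Stack: cebcd
Final stack: "cebcd" (length 5)

5


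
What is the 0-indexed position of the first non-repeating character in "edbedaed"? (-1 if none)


Input: edbedaed
Character frequencies:
  'a': 1
  'b': 1
  'd': 3
  'e': 3
Scanning left to right for freq == 1:
  Position 0 ('e'): freq=3, skip
  Position 1 ('d'): freq=3, skip
  Position 2 ('b'): unique! => answer = 2

2


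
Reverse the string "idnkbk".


Input: idnkbk
Reading characters right to left:
  Position 5: 'k'
  Position 4: 'b'
  Position 3: 'k'
  Position 2: 'n'
  Position 1: 'd'
  Position 0: 'i'
Reversed: kbkndi

kbkndi


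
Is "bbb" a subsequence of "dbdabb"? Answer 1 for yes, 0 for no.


Check if "bbb" is a subsequence of "dbdabb"
Greedy scan:
  Position 0 ('d'): no match needed
  Position 1 ('b'): matches sub[0] = 'b'
  Position 2 ('d'): no match needed
  Position 3 ('a'): no match needed
  Position 4 ('b'): matches sub[1] = 'b'
  Position 5 ('b'): matches sub[2] = 'b'
All 3 characters matched => is a subsequence

1


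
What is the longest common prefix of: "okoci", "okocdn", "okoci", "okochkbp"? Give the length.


Words: okoci, okocdn, okoci, okochkbp
  Position 0: all 'o' => match
  Position 1: all 'k' => match
  Position 2: all 'o' => match
  Position 3: all 'c' => match
  Position 4: ('i', 'd', 'i', 'h') => mismatch, stop
LCP = "okoc" (length 4)

4


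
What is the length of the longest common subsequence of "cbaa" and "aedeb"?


LCS of "cbaa" and "aedeb"
DP table:
           a    e    d    e    b
      0    0    0    0    0    0
  c   0    0    0    0    0    0
  b   0    0    0    0    0    1
  a   0    1    1    1    1    1
  a   0    1    1    1    1    1
LCS length = dp[4][5] = 1

1


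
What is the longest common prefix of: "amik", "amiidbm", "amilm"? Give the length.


Words: amik, amiidbm, amilm
  Position 0: all 'a' => match
  Position 1: all 'm' => match
  Position 2: all 'i' => match
  Position 3: ('k', 'i', 'l') => mismatch, stop
LCP = "ami" (length 3)

3


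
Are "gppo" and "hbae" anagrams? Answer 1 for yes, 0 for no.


Strings: "gppo", "hbae"
Sorted first:  gopp
Sorted second: abeh
Differ at position 0: 'g' vs 'a' => not anagrams

0


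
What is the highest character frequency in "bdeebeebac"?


Input: bdeebeebac
Character counts:
  'a': 1
  'b': 3
  'c': 1
  'd': 1
  'e': 4
Maximum frequency: 4

4


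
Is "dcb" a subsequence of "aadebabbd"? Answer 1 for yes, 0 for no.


Check if "dcb" is a subsequence of "aadebabbd"
Greedy scan:
  Position 0 ('a'): no match needed
  Position 1 ('a'): no match needed
  Position 2 ('d'): matches sub[0] = 'd'
  Position 3 ('e'): no match needed
  Position 4 ('b'): no match needed
  Position 5 ('a'): no match needed
  Position 6 ('b'): no match needed
  Position 7 ('b'): no match needed
  Position 8 ('d'): no match needed
Only matched 1/3 characters => not a subsequence

0


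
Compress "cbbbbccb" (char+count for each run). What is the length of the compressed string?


Input: cbbbbccb
Runs:
  'c' x 1 => "c1"
  'b' x 4 => "b4"
  'c' x 2 => "c2"
  'b' x 1 => "b1"
Compressed: "c1b4c2b1"
Compressed length: 8

8


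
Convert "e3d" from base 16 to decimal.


Input: "e3d" in base 16
Positional expansion:
  Digit 'e' (value 14) x 16^2 = 3584
  Digit '3' (value 3) x 16^1 = 48
  Digit 'd' (value 13) x 16^0 = 13
Sum = 3645

3645


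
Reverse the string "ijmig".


Input: ijmig
Reading characters right to left:
  Position 4: 'g'
  Position 3: 'i'
  Position 2: 'm'
  Position 1: 'j'
  Position 0: 'i'
Reversed: gimji

gimji


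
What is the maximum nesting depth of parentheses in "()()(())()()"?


Input: "()()(())()()"
Tracking depth:
  Position 0 '(': depth becomes 1
  Position 1 ')': depth becomes 0
  Position 2 '(': depth becomes 1
  Position 3 ')': depth becomes 0
  Position 4 '(': depth becomes 1
  Position 5 '(': depth becomes 2
  Position 6 ')': depth becomes 1
  Position 7 ')': depth becomes 0
  Position 8 '(': depth becomes 1
  Position 9 ')': depth becomes 0
  Position 10 '(': depth becomes 1
  Position 11 ')': depth becomes 0
Maximum depth reached: 2

2


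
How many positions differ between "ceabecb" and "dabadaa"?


Comparing "ceabecb" and "dabadaa" position by position:
  Position 0: 'c' vs 'd' => DIFFER
  Position 1: 'e' vs 'a' => DIFFER
  Position 2: 'a' vs 'b' => DIFFER
  Position 3: 'b' vs 'a' => DIFFER
  Position 4: 'e' vs 'd' => DIFFER
  Position 5: 'c' vs 'a' => DIFFER
  Position 6: 'b' vs 'a' => DIFFER
Positions that differ: 7

7


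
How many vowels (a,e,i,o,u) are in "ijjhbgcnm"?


Input: ijjhbgcnm
Checking each character:
  'i' at position 0: vowel (running total: 1)
  'j' at position 1: consonant
  'j' at position 2: consonant
  'h' at position 3: consonant
  'b' at position 4: consonant
  'g' at position 5: consonant
  'c' at position 6: consonant
  'n' at position 7: consonant
  'm' at position 8: consonant
Total vowels: 1

1


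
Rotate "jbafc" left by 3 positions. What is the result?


Input: "jbafc", rotate left by 3
First 3 characters: "jba"
Remaining characters: "fc"
Concatenate remaining + first: "fc" + "jba" = "fcjba"

fcjba


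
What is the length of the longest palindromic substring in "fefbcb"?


Input: "fefbcb"
Checking substrings for palindromes:
  [0:3] "fef" (len 3) => palindrome
  [3:6] "bcb" (len 3) => palindrome
Longest palindromic substring: "fef" with length 3

3
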